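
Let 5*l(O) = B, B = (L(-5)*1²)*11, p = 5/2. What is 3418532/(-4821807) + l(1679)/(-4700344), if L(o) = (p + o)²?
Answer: -5843033699947/8241509673312 ≈ -0.70898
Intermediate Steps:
p = 5/2 (p = 5*(½) = 5/2 ≈ 2.5000)
L(o) = (5/2 + o)²
B = 275/4 (B = (((5 + 2*(-5))²/4)*1²)*11 = (((5 - 10)²/4)*1)*11 = (((¼)*(-5)²)*1)*11 = (((¼)*25)*1)*11 = ((25/4)*1)*11 = (25/4)*11 = 275/4 ≈ 68.750)
l(O) = 55/4 (l(O) = (⅕)*(275/4) = 55/4)
3418532/(-4821807) + l(1679)/(-4700344) = 3418532/(-4821807) + (55/4)/(-4700344) = 3418532*(-1/4821807) + (55/4)*(-1/4700344) = -3418532/4821807 - 5/1709216 = -5843033699947/8241509673312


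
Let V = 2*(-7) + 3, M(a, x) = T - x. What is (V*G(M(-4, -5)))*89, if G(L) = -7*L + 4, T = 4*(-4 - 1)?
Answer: -106711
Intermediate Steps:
T = -20 (T = 4*(-5) = -20)
M(a, x) = -20 - x
G(L) = 4 - 7*L
V = -11 (V = -14 + 3 = -11)
(V*G(M(-4, -5)))*89 = -11*(4 - 7*(-20 - 1*(-5)))*89 = -11*(4 - 7*(-20 + 5))*89 = -11*(4 - 7*(-15))*89 = -11*(4 + 105)*89 = -11*109*89 = -1199*89 = -106711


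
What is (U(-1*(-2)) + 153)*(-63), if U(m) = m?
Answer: -9765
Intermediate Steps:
(U(-1*(-2)) + 153)*(-63) = (-1*(-2) + 153)*(-63) = (2 + 153)*(-63) = 155*(-63) = -9765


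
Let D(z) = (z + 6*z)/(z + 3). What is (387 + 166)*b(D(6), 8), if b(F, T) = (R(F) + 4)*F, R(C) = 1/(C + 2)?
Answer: 321293/30 ≈ 10710.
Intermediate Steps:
D(z) = 7*z/(3 + z) (D(z) = (7*z)/(3 + z) = 7*z/(3 + z))
R(C) = 1/(2 + C)
b(F, T) = F*(4 + 1/(2 + F)) (b(F, T) = (1/(2 + F) + 4)*F = (4 + 1/(2 + F))*F = F*(4 + 1/(2 + F)))
(387 + 166)*b(D(6), 8) = (387 + 166)*((7*6/(3 + 6))*(9 + 4*(7*6/(3 + 6)))/(2 + 7*6/(3 + 6))) = 553*((7*6/9)*(9 + 4*(7*6/9))/(2 + 7*6/9)) = 553*((7*6*(1/9))*(9 + 4*(7*6*(1/9)))/(2 + 7*6*(1/9))) = 553*(14*(9 + 4*(14/3))/(3*(2 + 14/3))) = 553*(14*(9 + 56/3)/(3*(20/3))) = 553*((14/3)*(3/20)*(83/3)) = 553*(581/30) = 321293/30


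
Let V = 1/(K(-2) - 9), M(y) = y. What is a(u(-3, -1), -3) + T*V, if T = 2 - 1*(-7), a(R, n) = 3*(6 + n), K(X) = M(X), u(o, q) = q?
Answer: 90/11 ≈ 8.1818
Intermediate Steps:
K(X) = X
V = -1/11 (V = 1/(-2 - 9) = 1/(-11) = -1/11 ≈ -0.090909)
a(R, n) = 18 + 3*n
T = 9 (T = 2 + 7 = 9)
a(u(-3, -1), -3) + T*V = (18 + 3*(-3)) + 9*(-1/11) = (18 - 9) - 9/11 = 9 - 9/11 = 90/11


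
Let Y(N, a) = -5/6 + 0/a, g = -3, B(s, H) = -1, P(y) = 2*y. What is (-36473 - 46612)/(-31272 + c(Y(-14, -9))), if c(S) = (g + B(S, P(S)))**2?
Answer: 83085/31256 ≈ 2.6582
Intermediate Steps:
Y(N, a) = -5/6 (Y(N, a) = -5*1/6 + 0 = -5/6 + 0 = -5/6)
c(S) = 16 (c(S) = (-3 - 1)**2 = (-4)**2 = 16)
(-36473 - 46612)/(-31272 + c(Y(-14, -9))) = (-36473 - 46612)/(-31272 + 16) = -83085/(-31256) = -83085*(-1/31256) = 83085/31256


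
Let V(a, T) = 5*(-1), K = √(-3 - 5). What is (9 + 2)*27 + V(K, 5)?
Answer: 292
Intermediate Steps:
K = 2*I*√2 (K = √(-8) = 2*I*√2 ≈ 2.8284*I)
V(a, T) = -5
(9 + 2)*27 + V(K, 5) = (9 + 2)*27 - 5 = 11*27 - 5 = 297 - 5 = 292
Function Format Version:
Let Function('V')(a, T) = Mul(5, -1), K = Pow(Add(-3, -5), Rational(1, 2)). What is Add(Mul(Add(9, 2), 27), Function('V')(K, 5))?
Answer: 292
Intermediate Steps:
K = Mul(2, I, Pow(2, Rational(1, 2))) (K = Pow(-8, Rational(1, 2)) = Mul(2, I, Pow(2, Rational(1, 2))) ≈ Mul(2.8284, I))
Function('V')(a, T) = -5
Add(Mul(Add(9, 2), 27), Function('V')(K, 5)) = Add(Mul(Add(9, 2), 27), -5) = Add(Mul(11, 27), -5) = Add(297, -5) = 292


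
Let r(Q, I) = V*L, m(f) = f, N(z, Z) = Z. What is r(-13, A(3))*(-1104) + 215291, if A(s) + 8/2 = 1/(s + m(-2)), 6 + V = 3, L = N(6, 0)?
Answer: 215291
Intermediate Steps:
L = 0
V = -3 (V = -6 + 3 = -3)
A(s) = -4 + 1/(-2 + s) (A(s) = -4 + 1/(s - 2) = -4 + 1/(-2 + s))
r(Q, I) = 0 (r(Q, I) = -3*0 = 0)
r(-13, A(3))*(-1104) + 215291 = 0*(-1104) + 215291 = 0 + 215291 = 215291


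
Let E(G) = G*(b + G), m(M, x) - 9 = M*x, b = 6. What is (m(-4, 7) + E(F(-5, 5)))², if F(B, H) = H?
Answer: 1296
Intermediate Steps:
m(M, x) = 9 + M*x
E(G) = G*(6 + G)
(m(-4, 7) + E(F(-5, 5)))² = ((9 - 4*7) + 5*(6 + 5))² = ((9 - 28) + 5*11)² = (-19 + 55)² = 36² = 1296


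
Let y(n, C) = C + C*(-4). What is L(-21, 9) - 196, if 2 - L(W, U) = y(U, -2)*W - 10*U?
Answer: 22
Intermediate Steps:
y(n, C) = -3*C (y(n, C) = C - 4*C = -3*C)
L(W, U) = 2 - 6*W + 10*U (L(W, U) = 2 - ((-3*(-2))*W - 10*U) = 2 - (6*W - 10*U) = 2 - (-10*U + 6*W) = 2 + (-6*W + 10*U) = 2 - 6*W + 10*U)
L(-21, 9) - 196 = (2 - 6*(-21) + 10*9) - 196 = (2 + 126 + 90) - 196 = 218 - 196 = 22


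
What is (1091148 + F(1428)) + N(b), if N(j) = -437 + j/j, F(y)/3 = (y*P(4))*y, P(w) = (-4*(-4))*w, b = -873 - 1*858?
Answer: 392614040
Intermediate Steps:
b = -1731 (b = -873 - 858 = -1731)
P(w) = 16*w
F(y) = 192*y² (F(y) = 3*((y*(16*4))*y) = 3*((y*64)*y) = 3*((64*y)*y) = 3*(64*y²) = 192*y²)
N(j) = -436 (N(j) = -437 + 1 = -436)
(1091148 + F(1428)) + N(b) = (1091148 + 192*1428²) - 436 = (1091148 + 192*2039184) - 436 = (1091148 + 391523328) - 436 = 392614476 - 436 = 392614040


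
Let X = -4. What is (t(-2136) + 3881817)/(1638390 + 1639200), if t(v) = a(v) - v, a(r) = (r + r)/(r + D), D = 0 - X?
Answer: 690049339/582318490 ≈ 1.1850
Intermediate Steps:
D = 4 (D = 0 - 1*(-4) = 0 + 4 = 4)
a(r) = 2*r/(4 + r) (a(r) = (r + r)/(r + 4) = (2*r)/(4 + r) = 2*r/(4 + r))
t(v) = -v + 2*v/(4 + v) (t(v) = 2*v/(4 + v) - v = -v + 2*v/(4 + v))
(t(-2136) + 3881817)/(1638390 + 1639200) = (-2136*(-2 - 1*(-2136))/(4 - 2136) + 3881817)/(1638390 + 1639200) = (-2136*(-2 + 2136)/(-2132) + 3881817)/3277590 = (-2136*(-1/2132)*2134 + 3881817)*(1/3277590) = (1139556/533 + 3881817)*(1/3277590) = (2070148017/533)*(1/3277590) = 690049339/582318490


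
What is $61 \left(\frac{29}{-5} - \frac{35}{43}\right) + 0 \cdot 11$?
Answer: $- \frac{86742}{215} \approx -403.45$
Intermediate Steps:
$61 \left(\frac{29}{-5} - \frac{35}{43}\right) + 0 \cdot 11 = 61 \left(29 \left(- \frac{1}{5}\right) - \frac{35}{43}\right) + 0 = 61 \left(- \frac{29}{5} - \frac{35}{43}\right) + 0 = 61 \left(- \frac{1422}{215}\right) + 0 = - \frac{86742}{215} + 0 = - \frac{86742}{215}$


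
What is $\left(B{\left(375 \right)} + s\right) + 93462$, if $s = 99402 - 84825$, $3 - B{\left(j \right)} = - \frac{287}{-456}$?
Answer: $\frac{49266865}{456} \approx 1.0804 \cdot 10^{5}$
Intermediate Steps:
$B{\left(j \right)} = \frac{1081}{456}$ ($B{\left(j \right)} = 3 - - \frac{287}{-456} = 3 - \left(-287\right) \left(- \frac{1}{456}\right) = 3 - \frac{287}{456} = \frac{1081}{456}$)
$s = 14577$
$\left(B{\left(375 \right)} + s\right) + 93462 = \left(\frac{1081}{456} + 14577\right) + 93462 = \frac{6648193}{456} + 93462 = \frac{49266865}{456}$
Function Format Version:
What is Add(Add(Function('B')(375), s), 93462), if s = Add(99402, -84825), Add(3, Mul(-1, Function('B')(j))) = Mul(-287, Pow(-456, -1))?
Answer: Rational(49266865, 456) ≈ 1.0804e+5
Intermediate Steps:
Function('B')(j) = Rational(1081, 456) (Function('B')(j) = Add(3, Mul(-1, Mul(-287, Pow(-456, -1)))) = Add(3, Mul(-1, Mul(-287, Rational(-1, 456)))) = Add(3, Mul(-1, Rational(287, 456))) = Add(3, Rational(-287, 456)) = Rational(1081, 456))
s = 14577
Add(Add(Function('B')(375), s), 93462) = Add(Add(Rational(1081, 456), 14577), 93462) = Add(Rational(6648193, 456), 93462) = Rational(49266865, 456)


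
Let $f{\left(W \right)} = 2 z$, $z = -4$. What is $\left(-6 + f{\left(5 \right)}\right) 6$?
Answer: $-84$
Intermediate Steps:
$f{\left(W \right)} = -8$ ($f{\left(W \right)} = 2 \left(-4\right) = -8$)
$\left(-6 + f{\left(5 \right)}\right) 6 = \left(-6 - 8\right) 6 = \left(-14\right) 6 = -84$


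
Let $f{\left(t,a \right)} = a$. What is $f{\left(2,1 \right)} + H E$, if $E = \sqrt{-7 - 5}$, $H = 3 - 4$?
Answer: $1 - 2 i \sqrt{3} \approx 1.0 - 3.4641 i$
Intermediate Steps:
$H = -1$
$E = 2 i \sqrt{3}$ ($E = \sqrt{-12} = 2 i \sqrt{3} \approx 3.4641 i$)
$f{\left(2,1 \right)} + H E = 1 - 2 i \sqrt{3}$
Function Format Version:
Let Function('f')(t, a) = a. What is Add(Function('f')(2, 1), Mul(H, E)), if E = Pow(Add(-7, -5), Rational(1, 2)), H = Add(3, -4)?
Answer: Add(1, Mul(-2, I, Pow(3, Rational(1, 2)))) ≈ Add(1.0000, Mul(-3.4641, I))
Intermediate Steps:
H = -1
E = Mul(2, I, Pow(3, Rational(1, 2))) (E = Pow(-12, Rational(1, 2)) = Mul(2, I, Pow(3, Rational(1, 2))) ≈ Mul(3.4641, I))
Add(Function('f')(2, 1), Mul(H, E)) = Add(1, Mul(-1, Mul(2, I, Pow(3, Rational(1, 2))))) = Add(1, Mul(-2, I, Pow(3, Rational(1, 2))))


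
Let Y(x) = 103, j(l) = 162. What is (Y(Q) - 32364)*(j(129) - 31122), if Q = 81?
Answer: 998800560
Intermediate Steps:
(Y(Q) - 32364)*(j(129) - 31122) = (103 - 32364)*(162 - 31122) = -32261*(-30960) = 998800560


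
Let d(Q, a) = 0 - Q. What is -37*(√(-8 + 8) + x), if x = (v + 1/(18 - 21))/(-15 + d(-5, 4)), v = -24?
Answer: -2701/30 ≈ -90.033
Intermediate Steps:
d(Q, a) = -Q
x = 73/30 (x = (-24 + 1/(18 - 21))/(-15 - 1*(-5)) = (-24 + 1/(-3))/(-15 + 5) = (-24 - ⅓)/(-10) = -73/3*(-⅒) = 73/30 ≈ 2.4333)
-37*(√(-8 + 8) + x) = -37*(√(-8 + 8) + 73/30) = -37*(√0 + 73/30) = -37*(0 + 73/30) = -37*73/30 = -2701/30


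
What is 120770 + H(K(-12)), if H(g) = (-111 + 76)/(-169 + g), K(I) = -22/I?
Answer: 121132520/1003 ≈ 1.2077e+5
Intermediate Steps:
H(g) = -35/(-169 + g)
120770 + H(K(-12)) = 120770 - 35/(-169 - 22/(-12)) = 120770 - 35/(-169 - 22*(-1/12)) = 120770 - 35/(-169 + 11/6) = 120770 - 35/(-1003/6) = 120770 - 35*(-6/1003) = 120770 + 210/1003 = 121132520/1003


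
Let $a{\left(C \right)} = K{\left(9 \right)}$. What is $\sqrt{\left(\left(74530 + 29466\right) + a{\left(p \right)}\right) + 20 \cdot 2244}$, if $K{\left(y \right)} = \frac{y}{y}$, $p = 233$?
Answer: $53 \sqrt{53} \approx 385.85$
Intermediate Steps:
$K{\left(y \right)} = 1$
$a{\left(C \right)} = 1$
$\sqrt{\left(\left(74530 + 29466\right) + a{\left(p \right)}\right) + 20 \cdot 2244} = \sqrt{\left(\left(74530 + 29466\right) + 1\right) + 20 \cdot 2244} = \sqrt{\left(103996 + 1\right) + 44880} = \sqrt{103997 + 44880} = \sqrt{148877} = 53 \sqrt{53}$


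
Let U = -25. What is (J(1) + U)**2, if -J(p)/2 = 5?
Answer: 1225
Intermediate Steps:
J(p) = -10 (J(p) = -2*5 = -10)
(J(1) + U)**2 = (-10 - 25)**2 = (-35)**2 = 1225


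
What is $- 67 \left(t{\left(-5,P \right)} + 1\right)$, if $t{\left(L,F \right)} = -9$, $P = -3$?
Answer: $536$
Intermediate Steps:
$- 67 \left(t{\left(-5,P \right)} + 1\right) = - 67 \left(-9 + 1\right) = \left(-67\right) \left(-8\right) = 536$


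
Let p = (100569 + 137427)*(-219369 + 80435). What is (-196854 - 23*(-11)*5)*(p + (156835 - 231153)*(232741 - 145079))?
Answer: 7741530125959420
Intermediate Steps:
p = -33065736264 (p = 237996*(-138934) = -33065736264)
(-196854 - 23*(-11)*5)*(p + (156835 - 231153)*(232741 - 145079)) = (-196854 - 23*(-11)*5)*(-33065736264 + (156835 - 231153)*(232741 - 145079)) = (-196854 + 253*5)*(-33065736264 - 74318*87662) = (-196854 + 1265)*(-33065736264 - 6514864516) = -195589*(-39580600780) = 7741530125959420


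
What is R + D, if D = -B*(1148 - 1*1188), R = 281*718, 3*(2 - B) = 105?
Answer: 200438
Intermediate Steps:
B = -33 (B = 2 - ⅓*105 = 2 - 35 = -33)
R = 201758
D = -1320 (D = -(-33)*(1148 - 1*1188) = -(-33)*(1148 - 1188) = -(-33)*(-40) = -1*1320 = -1320)
R + D = 201758 - 1320 = 200438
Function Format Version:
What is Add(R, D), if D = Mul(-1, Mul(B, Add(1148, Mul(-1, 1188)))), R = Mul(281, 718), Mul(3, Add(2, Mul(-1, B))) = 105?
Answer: 200438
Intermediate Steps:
B = -33 (B = Add(2, Mul(Rational(-1, 3), 105)) = Add(2, -35) = -33)
R = 201758
D = -1320 (D = Mul(-1, Mul(-33, Add(1148, Mul(-1, 1188)))) = Mul(-1, Mul(-33, Add(1148, -1188))) = Mul(-1, Mul(-33, -40)) = Mul(-1, 1320) = -1320)
Add(R, D) = Add(201758, -1320) = 200438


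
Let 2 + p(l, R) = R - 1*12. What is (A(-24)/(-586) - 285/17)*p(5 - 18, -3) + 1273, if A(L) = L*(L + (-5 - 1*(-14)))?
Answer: 459554/293 ≈ 1568.4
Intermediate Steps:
A(L) = L*(9 + L) (A(L) = L*(L + (-5 + 14)) = L*(L + 9) = L*(9 + L))
p(l, R) = -14 + R (p(l, R) = -2 + (R - 1*12) = -2 + (R - 12) = -2 + (-12 + R) = -14 + R)
(A(-24)/(-586) - 285/17)*p(5 - 18, -3) + 1273 = (-24*(9 - 24)/(-586) - 285/17)*(-14 - 3) + 1273 = (-24*(-15)*(-1/586) - 285*1/17)*(-17) + 1273 = (360*(-1/586) - 285/17)*(-17) + 1273 = (-180/293 - 285/17)*(-17) + 1273 = -86565/4981*(-17) + 1273 = 86565/293 + 1273 = 459554/293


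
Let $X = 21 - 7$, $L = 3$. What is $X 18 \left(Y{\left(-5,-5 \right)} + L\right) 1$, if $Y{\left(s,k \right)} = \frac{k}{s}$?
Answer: $1008$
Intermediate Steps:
$X = 14$
$X 18 \left(Y{\left(-5,-5 \right)} + L\right) 1 = 14 \cdot 18 \left(- \frac{5}{-5} + 3\right) 1 = 252 \left(\left(-5\right) \left(- \frac{1}{5}\right) + 3\right) 1 = 252 \left(1 + 3\right) 1 = 252 \cdot 4 \cdot 1 = 252 \cdot 4 = 1008$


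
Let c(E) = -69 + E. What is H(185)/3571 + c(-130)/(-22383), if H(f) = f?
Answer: 4851484/79929693 ≈ 0.060697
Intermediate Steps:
H(185)/3571 + c(-130)/(-22383) = 185/3571 + (-69 - 130)/(-22383) = 185*(1/3571) - 199*(-1/22383) = 185/3571 + 199/22383 = 4851484/79929693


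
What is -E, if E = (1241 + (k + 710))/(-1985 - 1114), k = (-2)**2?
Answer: 1955/3099 ≈ 0.63085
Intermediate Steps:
k = 4
E = -1955/3099 (E = (1241 + (4 + 710))/(-1985 - 1114) = (1241 + 714)/(-3099) = 1955*(-1/3099) = -1955/3099 ≈ -0.63085)
-E = -1*(-1955/3099) = 1955/3099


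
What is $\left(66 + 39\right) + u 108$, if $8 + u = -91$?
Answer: $-10587$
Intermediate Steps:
$u = -99$ ($u = -8 - 91 = -99$)
$\left(66 + 39\right) + u 108 = \left(66 + 39\right) - 10692 = 105 - 10692 = -10587$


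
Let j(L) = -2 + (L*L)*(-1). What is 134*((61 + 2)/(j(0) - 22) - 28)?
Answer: -16415/4 ≈ -4103.8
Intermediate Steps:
j(L) = -2 - L² (j(L) = -2 + L²*(-1) = -2 - L²)
134*((61 + 2)/(j(0) - 22) - 28) = 134*((61 + 2)/((-2 - 1*0²) - 22) - 28) = 134*(63/((-2 - 1*0) - 22) - 28) = 134*(63/((-2 + 0) - 22) - 28) = 134*(63/(-2 - 22) - 28) = 134*(63/(-24) - 28) = 134*(63*(-1/24) - 28) = 134*(-21/8 - 28) = 134*(-245/8) = -16415/4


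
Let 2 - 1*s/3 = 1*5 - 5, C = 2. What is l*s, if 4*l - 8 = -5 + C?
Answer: 15/2 ≈ 7.5000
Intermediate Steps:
s = 6 (s = 6 - 3*(1*5 - 5) = 6 - 3*(5 - 5) = 6 - 3*0 = 6 + 0 = 6)
l = 5/4 (l = 2 + (-5 + 2)/4 = 2 + (1/4)*(-3) = 2 - 3/4 = 5/4 ≈ 1.2500)
l*s = (5/4)*6 = 15/2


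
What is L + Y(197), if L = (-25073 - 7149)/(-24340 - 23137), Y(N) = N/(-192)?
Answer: -3166345/9115584 ≈ -0.34735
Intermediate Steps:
Y(N) = -N/192 (Y(N) = N*(-1/192) = -N/192)
L = 32222/47477 (L = -32222/(-47477) = -32222*(-1/47477) = 32222/47477 ≈ 0.67869)
L + Y(197) = 32222/47477 - 1/192*197 = 32222/47477 - 197/192 = -3166345/9115584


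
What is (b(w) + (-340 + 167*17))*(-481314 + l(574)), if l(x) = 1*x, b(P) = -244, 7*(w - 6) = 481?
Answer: -1084068700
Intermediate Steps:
w = 523/7 (w = 6 + (⅐)*481 = 6 + 481/7 = 523/7 ≈ 74.714)
l(x) = x
(b(w) + (-340 + 167*17))*(-481314 + l(574)) = (-244 + (-340 + 167*17))*(-481314 + 574) = (-244 + (-340 + 2839))*(-480740) = (-244 + 2499)*(-480740) = 2255*(-480740) = -1084068700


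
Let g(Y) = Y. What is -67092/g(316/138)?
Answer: -2314674/79 ≈ -29300.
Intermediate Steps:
-67092/g(316/138) = -67092/(316/138) = -67092/(316*(1/138)) = -67092/158/69 = -67092*69/158 = -2314674/79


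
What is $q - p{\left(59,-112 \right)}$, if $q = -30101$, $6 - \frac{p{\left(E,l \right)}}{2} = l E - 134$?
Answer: $-43597$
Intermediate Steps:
$p{\left(E,l \right)} = 280 - 2 E l$ ($p{\left(E,l \right)} = 12 - 2 \left(l E - 134\right) = 12 - 2 \left(E l - 134\right) = 12 - 2 \left(-134 + E l\right) = 12 - \left(-268 + 2 E l\right) = 280 - 2 E l$)
$q - p{\left(59,-112 \right)} = -30101 - \left(280 - 118 \left(-112\right)\right) = -30101 - \left(280 + 13216\right) = -30101 - 13496 = -43597$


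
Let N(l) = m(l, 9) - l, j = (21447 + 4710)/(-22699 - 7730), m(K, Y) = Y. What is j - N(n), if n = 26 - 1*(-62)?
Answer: 792578/10143 ≈ 78.140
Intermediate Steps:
n = 88 (n = 26 + 62 = 88)
j = -8719/10143 (j = 26157/(-30429) = 26157*(-1/30429) = -8719/10143 ≈ -0.85961)
N(l) = 9 - l
j - N(n) = -8719/10143 - (9 - 1*88) = -8719/10143 - (9 - 88) = -8719/10143 - 1*(-79) = -8719/10143 + 79 = 792578/10143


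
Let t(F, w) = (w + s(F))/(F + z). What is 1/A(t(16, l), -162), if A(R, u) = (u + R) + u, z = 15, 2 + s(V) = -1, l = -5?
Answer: -31/10052 ≈ -0.0030840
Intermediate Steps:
s(V) = -3 (s(V) = -2 - 1 = -3)
t(F, w) = (-3 + w)/(15 + F) (t(F, w) = (w - 3)/(F + 15) = (-3 + w)/(15 + F))
A(R, u) = R + 2*u (A(R, u) = (R + u) + u = R + 2*u)
1/A(t(16, l), -162) = 1/((-3 - 5)/(15 + 16) + 2*(-162)) = 1/(-8/31 - 324) = 1/(-10052/31) = -31/10052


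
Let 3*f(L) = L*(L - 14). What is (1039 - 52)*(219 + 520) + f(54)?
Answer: 730113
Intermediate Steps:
f(L) = L*(-14 + L)/3 (f(L) = (L*(L - 14))/3 = (L*(-14 + L))/3 = L*(-14 + L)/3)
(1039 - 52)*(219 + 520) + f(54) = (1039 - 52)*(219 + 520) + (⅓)*54*(-14 + 54) = 987*739 + (⅓)*54*40 = 729393 + 720 = 730113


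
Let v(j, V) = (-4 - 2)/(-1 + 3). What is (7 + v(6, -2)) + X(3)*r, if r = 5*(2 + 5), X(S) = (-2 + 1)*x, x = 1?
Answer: -31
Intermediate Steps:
X(S) = -1 (X(S) = (-2 + 1)*1 = -1*1 = -1)
v(j, V) = -3 (v(j, V) = -6/2 = -6*½ = -3)
r = 35 (r = 5*7 = 35)
(7 + v(6, -2)) + X(3)*r = (7 - 3) - 1*35 = 4 - 35 = -31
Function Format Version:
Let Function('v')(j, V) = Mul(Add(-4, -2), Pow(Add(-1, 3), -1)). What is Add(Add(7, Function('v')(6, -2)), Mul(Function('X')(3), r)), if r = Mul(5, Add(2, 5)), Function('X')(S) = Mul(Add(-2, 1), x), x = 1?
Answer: -31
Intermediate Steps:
Function('X')(S) = -1 (Function('X')(S) = Mul(Add(-2, 1), 1) = Mul(-1, 1) = -1)
Function('v')(j, V) = -3 (Function('v')(j, V) = Mul(-6, Pow(2, -1)) = Mul(-6, Rational(1, 2)) = -3)
r = 35 (r = Mul(5, 7) = 35)
Add(Add(7, Function('v')(6, -2)), Mul(Function('X')(3), r)) = Add(Add(7, -3), Mul(-1, 35)) = Add(4, -35) = -31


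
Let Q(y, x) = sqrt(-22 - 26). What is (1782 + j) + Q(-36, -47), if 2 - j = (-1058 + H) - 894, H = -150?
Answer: 3886 + 4*I*sqrt(3) ≈ 3886.0 + 6.9282*I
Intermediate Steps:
Q(y, x) = 4*I*sqrt(3) (Q(y, x) = sqrt(-48) = 4*I*sqrt(3))
j = 2104 (j = 2 - ((-1058 - 150) - 894) = 2 - (-1208 - 894) = 2 - 1*(-2102) = 2 + 2102 = 2104)
(1782 + j) + Q(-36, -47) = (1782 + 2104) + 4*I*sqrt(3) = 3886 + 4*I*sqrt(3)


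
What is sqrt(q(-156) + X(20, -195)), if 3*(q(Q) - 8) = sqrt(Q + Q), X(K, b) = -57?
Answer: sqrt(-441 + 6*I*sqrt(78))/3 ≈ 0.41981 + 7.0126*I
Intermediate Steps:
q(Q) = 8 + sqrt(2)*sqrt(Q)/3 (q(Q) = 8 + sqrt(Q + Q)/3 = 8 + sqrt(2*Q)/3 = 8 + (sqrt(2)*sqrt(Q))/3 = 8 + sqrt(2)*sqrt(Q)/3)
sqrt(q(-156) + X(20, -195)) = sqrt((8 + sqrt(2)*sqrt(-156)/3) - 57) = sqrt((8 + sqrt(2)*(2*I*sqrt(39))/3) - 57) = sqrt((8 + 2*I*sqrt(78)/3) - 57) = sqrt(-49 + 2*I*sqrt(78)/3)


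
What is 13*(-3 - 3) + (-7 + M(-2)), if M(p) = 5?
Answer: -80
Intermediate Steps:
13*(-3 - 3) + (-7 + M(-2)) = 13*(-3 - 3) + (-7 + 5) = 13*(-6) - 2 = -78 - 2 = -80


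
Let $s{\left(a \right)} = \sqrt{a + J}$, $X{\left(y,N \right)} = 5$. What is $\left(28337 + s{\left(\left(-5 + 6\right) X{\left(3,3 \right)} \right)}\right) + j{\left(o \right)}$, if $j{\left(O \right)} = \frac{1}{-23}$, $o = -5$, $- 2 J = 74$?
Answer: $\frac{651750}{23} + 4 i \sqrt{2} \approx 28337.0 + 5.6569 i$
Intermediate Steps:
$J = -37$ ($J = \left(- \frac{1}{2}\right) 74 = -37$)
$s{\left(a \right)} = \sqrt{-37 + a}$ ($s{\left(a \right)} = \sqrt{a - 37} = \sqrt{-37 + a}$)
$j{\left(O \right)} = - \frac{1}{23}$
$\left(28337 + s{\left(\left(-5 + 6\right) X{\left(3,3 \right)} \right)}\right) + j{\left(o \right)} = \left(28337 + \sqrt{-37 + \left(-5 + 6\right) 5}\right) - \frac{1}{23} = \left(28337 + \sqrt{-37 + 1 \cdot 5}\right) - \frac{1}{23} = \left(28337 + \sqrt{-37 + 5}\right) - \frac{1}{23} = \left(28337 + \sqrt{-32}\right) - \frac{1}{23} = \left(28337 + 4 i \sqrt{2}\right) - \frac{1}{23} = \frac{651750}{23} + 4 i \sqrt{2}$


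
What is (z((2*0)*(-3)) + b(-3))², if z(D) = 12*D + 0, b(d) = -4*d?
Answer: 144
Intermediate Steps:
z(D) = 12*D
(z((2*0)*(-3)) + b(-3))² = (12*((2*0)*(-3)) - 4*(-3))² = (12*(0*(-3)) + 12)² = (12*0 + 12)² = (0 + 12)² = 12² = 144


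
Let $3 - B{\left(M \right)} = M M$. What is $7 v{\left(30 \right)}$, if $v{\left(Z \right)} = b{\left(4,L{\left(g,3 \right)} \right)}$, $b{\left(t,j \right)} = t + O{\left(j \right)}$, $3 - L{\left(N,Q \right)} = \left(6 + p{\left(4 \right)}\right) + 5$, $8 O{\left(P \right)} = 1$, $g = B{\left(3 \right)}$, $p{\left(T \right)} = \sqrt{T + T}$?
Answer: $\frac{231}{8} \approx 28.875$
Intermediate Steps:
$B{\left(M \right)} = 3 - M^{2}$ ($B{\left(M \right)} = 3 - M M = 3 - M^{2}$)
$p{\left(T \right)} = \sqrt{2} \sqrt{T}$ ($p{\left(T \right)} = \sqrt{2 T} = \sqrt{2} \sqrt{T}$)
$g = -6$ ($g = 3 - 3^{2} = 3 - 9 = -6$)
$O{\left(P \right)} = \frac{1}{8}$ ($O{\left(P \right)} = \frac{1}{8} \cdot 1 = \frac{1}{8}$)
$L{\left(N,Q \right)} = -8 - 2 \sqrt{2}$ ($L{\left(N,Q \right)} = 3 - \left(\left(6 + \sqrt{2} \sqrt{4}\right) + 5\right) = 3 - \left(\left(6 + \sqrt{2} \cdot 2\right) + 5\right) = 3 - \left(\left(6 + 2 \sqrt{2}\right) + 5\right) = 3 - \left(11 + 2 \sqrt{2}\right) = -8 - 2 \sqrt{2}$)
$b{\left(t,j \right)} = \frac{1}{8} + t$ ($b{\left(t,j \right)} = t + \frac{1}{8} = \frac{1}{8} + t$)
$v{\left(Z \right)} = \frac{33}{8}$ ($v{\left(Z \right)} = \frac{1}{8} + 4 = \frac{33}{8}$)
$7 v{\left(30 \right)} = 7 \cdot \frac{33}{8} = \frac{231}{8}$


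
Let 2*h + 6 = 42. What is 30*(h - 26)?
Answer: -240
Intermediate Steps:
h = 18 (h = -3 + (½)*42 = -3 + 21 = 18)
30*(h - 26) = 30*(18 - 26) = 30*(-8) = -240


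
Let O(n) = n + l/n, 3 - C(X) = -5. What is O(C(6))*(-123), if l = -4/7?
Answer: -13653/14 ≈ -975.21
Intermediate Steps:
l = -4/7 (l = -4*⅐ = -4/7 ≈ -0.57143)
C(X) = 8 (C(X) = 3 - 1*(-5) = 3 + 5 = 8)
O(n) = n - 4/(7*n)
O(C(6))*(-123) = (8 - 4/7/8)*(-123) = (8 - 4/7*⅛)*(-123) = (8 - 1/14)*(-123) = (111/14)*(-123) = -13653/14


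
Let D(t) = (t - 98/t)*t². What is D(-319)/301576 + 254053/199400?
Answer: -9076739793/85417975 ≈ -106.26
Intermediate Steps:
D(t) = t²*(t - 98/t) (D(t) = (t - 98/t)*t² = t²*(t - 98/t))
D(-319)/301576 + 254053/199400 = -319*(-98 + (-319)²)/301576 + 254053/199400 = -319*(-98 + 101761)*(1/301576) + 254053*(1/199400) = -319*101663*(1/301576) + 254053/199400 = -32430497*1/301576 + 254053/199400 = -2948227/27416 + 254053/199400 = -9076739793/85417975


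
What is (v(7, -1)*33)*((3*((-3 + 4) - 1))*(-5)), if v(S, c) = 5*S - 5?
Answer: 0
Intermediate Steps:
v(S, c) = -5 + 5*S
(v(7, -1)*33)*((3*((-3 + 4) - 1))*(-5)) = ((-5 + 5*7)*33)*((3*((-3 + 4) - 1))*(-5)) = ((-5 + 35)*33)*((3*(1 - 1))*(-5)) = (30*33)*((3*0)*(-5)) = 990*(0*(-5)) = 990*0 = 0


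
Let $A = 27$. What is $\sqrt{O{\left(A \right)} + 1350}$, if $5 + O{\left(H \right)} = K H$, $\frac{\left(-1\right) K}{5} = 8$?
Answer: $\sqrt{265} \approx 16.279$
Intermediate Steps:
$K = -40$ ($K = \left(-5\right) 8 = -40$)
$O{\left(H \right)} = -5 - 40 H$
$\sqrt{O{\left(A \right)} + 1350} = \sqrt{\left(-5 - 1080\right) + 1350} = \sqrt{-1085 + 1350} = \sqrt{265}$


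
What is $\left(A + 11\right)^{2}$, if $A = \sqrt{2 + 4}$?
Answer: $\left(11 + \sqrt{6}\right)^{2} \approx 180.89$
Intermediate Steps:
$A = \sqrt{6} \approx 2.4495$
$\left(A + 11\right)^{2} = \left(\sqrt{6} + 11\right)^{2} = \left(11 + \sqrt{6}\right)^{2}$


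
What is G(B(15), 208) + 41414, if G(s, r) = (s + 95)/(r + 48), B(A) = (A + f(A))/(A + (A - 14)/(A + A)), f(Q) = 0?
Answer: 4781538079/115456 ≈ 41414.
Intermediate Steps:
B(A) = A/(A + (-14 + A)/(2*A)) (B(A) = (A + 0)/(A + (A - 14)/(A + A)) = A/(A + (-14 + A)/((2*A))) = A/(A + (-14 + A)*(1/(2*A))) = A/(A + (-14 + A)/(2*A)))
G(s, r) = (95 + s)/(48 + r)
G(B(15), 208) + 41414 = (95 + 2*15²/(-14 + 15 + 2*15²))/(48 + 208) + 41414 = (95 + 2*225/(-14 + 15 + 2*225))/256 + 41414 = (95 + 2*225/(-14 + 15 + 450))/256 + 41414 = (95 + 2*225/451)/256 + 41414 = (95 + 2*225*(1/451))/256 + 41414 = (95 + 450/451)/256 + 41414 = (1/256)*(43295/451) + 41414 = 43295/115456 + 41414 = 4781538079/115456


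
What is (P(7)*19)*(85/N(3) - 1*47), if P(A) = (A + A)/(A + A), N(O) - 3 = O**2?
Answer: -9101/12 ≈ -758.42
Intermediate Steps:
N(O) = 3 + O**2
P(A) = 1 (P(A) = (2*A)/((2*A)) = (2*A)*(1/(2*A)) = 1)
(P(7)*19)*(85/N(3) - 1*47) = (1*19)*(85/(3 + 3**2) - 1*47) = 19*(85/(3 + 9) - 47) = 19*(85/12 - 47) = 19*(-479/12) = -9101/12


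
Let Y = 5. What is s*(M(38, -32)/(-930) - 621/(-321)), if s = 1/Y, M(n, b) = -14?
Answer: 97004/248775 ≈ 0.38993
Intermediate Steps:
s = ⅕ (s = 1/5 = ⅕ ≈ 0.20000)
s*(M(38, -32)/(-930) - 621/(-321)) = (-14/(-930) - 621/(-321))/5 = (-14*(-1/930) - 621*(-1/321))/5 = (7/465 + 207/107)/5 = (⅕)*(97004/49755) = 97004/248775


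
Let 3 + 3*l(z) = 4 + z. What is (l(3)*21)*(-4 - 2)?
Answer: -168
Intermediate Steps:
l(z) = ⅓ + z/3 (l(z) = -1 + (4 + z)/3 = -1 + (4/3 + z/3) = ⅓ + z/3)
(l(3)*21)*(-4 - 2) = ((⅓ + (⅓)*3)*21)*(-4 - 2) = ((⅓ + 1)*21)*(-6) = ((4/3)*21)*(-6) = 28*(-6) = -168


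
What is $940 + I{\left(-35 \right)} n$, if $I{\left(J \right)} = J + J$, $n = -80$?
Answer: $6540$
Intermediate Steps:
$I{\left(J \right)} = 2 J$
$940 + I{\left(-35 \right)} n = 940 + 2 \left(-35\right) \left(-80\right) = 940 - -5600 = 940 + 5600 = 6540$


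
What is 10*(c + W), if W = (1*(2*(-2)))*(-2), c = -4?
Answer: 40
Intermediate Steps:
W = 8 (W = (1*(-4))*(-2) = -4*(-2) = 8)
10*(c + W) = 10*(-4 + 8) = 10*4 = 40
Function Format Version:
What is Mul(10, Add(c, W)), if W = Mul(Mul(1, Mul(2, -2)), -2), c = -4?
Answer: 40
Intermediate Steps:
W = 8 (W = Mul(Mul(1, -4), -2) = Mul(-4, -2) = 8)
Mul(10, Add(c, W)) = Mul(10, Add(-4, 8)) = Mul(10, 4) = 40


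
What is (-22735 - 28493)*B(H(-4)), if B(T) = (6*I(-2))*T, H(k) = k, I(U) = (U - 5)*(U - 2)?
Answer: 34425216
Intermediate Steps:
I(U) = (-5 + U)*(-2 + U)
B(T) = 168*T (B(T) = (6*(10 + (-2)**2 - 7*(-2)))*T = (6*(10 + 4 + 14))*T = (6*28)*T = 168*T)
(-22735 - 28493)*B(H(-4)) = (-22735 - 28493)*(168*(-4)) = -51228*(-672) = 34425216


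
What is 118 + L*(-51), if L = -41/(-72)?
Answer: 2135/24 ≈ 88.958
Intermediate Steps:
L = 41/72 (L = -41*(-1/72) = 41/72 ≈ 0.56944)
118 + L*(-51) = 118 + (41/72)*(-51) = 118 - 697/24 = 2135/24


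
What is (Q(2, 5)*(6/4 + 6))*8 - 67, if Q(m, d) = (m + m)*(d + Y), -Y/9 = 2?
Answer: -3187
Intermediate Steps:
Y = -18 (Y = -9*2 = -18)
Q(m, d) = 2*m*(-18 + d) (Q(m, d) = (m + m)*(d - 18) = (2*m)*(-18 + d) = 2*m*(-18 + d))
(Q(2, 5)*(6/4 + 6))*8 - 67 = ((2*2*(-18 + 5))*(6/4 + 6))*8 - 67 = ((2*2*(-13))*((¼)*6 + 6))*8 - 67 = -52*(3/2 + 6)*8 - 67 = -52*15/2*8 - 67 = -390*8 - 67 = -3120 - 67 = -3187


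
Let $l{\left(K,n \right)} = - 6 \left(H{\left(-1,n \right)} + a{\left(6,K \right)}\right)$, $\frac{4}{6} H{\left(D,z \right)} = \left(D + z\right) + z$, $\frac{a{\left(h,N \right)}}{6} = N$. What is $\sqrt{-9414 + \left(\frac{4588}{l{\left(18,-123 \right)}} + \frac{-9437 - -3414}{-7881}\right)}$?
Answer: $\frac{i \sqrt{715983909120011}}{275835} \approx 97.007 i$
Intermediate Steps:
$a{\left(h,N \right)} = 6 N$
$H{\left(D,z \right)} = 3 z + \frac{3 D}{2}$ ($H{\left(D,z \right)} = \frac{3 \left(\left(D + z\right) + z\right)}{2} = \frac{3 \left(D + 2 z\right)}{2} = 3 z + \frac{3 D}{2}$)
$l{\left(K,n \right)} = 9 - 36 K - 18 n$ ($l{\left(K,n \right)} = - 6 \left(\left(3 n + \frac{3}{2} \left(-1\right)\right) + 6 K\right) = - 6 \left(\left(3 n - \frac{3}{2}\right) + 6 K\right) = - 6 \left(\left(- \frac{3}{2} + 3 n\right) + 6 K\right) = - 6 \left(- \frac{3}{2} + 3 n + 6 K\right) = 9 - 36 K - 18 n$)
$\sqrt{-9414 + \left(\frac{4588}{l{\left(18,-123 \right)}} + \frac{-9437 - -3414}{-7881}\right)} = \sqrt{-9414 + \left(\frac{4588}{9 - 648 - -2214} + \frac{-9437 - -3414}{-7881}\right)} = \sqrt{-9414 + \left(\frac{4588}{9 - 648 + 2214} + \left(-9437 + 3414\right) \left(- \frac{1}{7881}\right)\right)} = \sqrt{-9414 - \left(- \frac{6023}{7881} - \frac{4588}{1575}\right)} = \sqrt{-9414 + \left(4588 \cdot \frac{1}{1575} + \frac{6023}{7881}\right)} = \sqrt{-9414 + \left(\frac{4588}{1575} + \frac{6023}{7881}\right)} = \sqrt{-9414 + \frac{15214751}{4137525}} = \sqrt{- \frac{38935445599}{4137525}} = \frac{i \sqrt{715983909120011}}{275835}$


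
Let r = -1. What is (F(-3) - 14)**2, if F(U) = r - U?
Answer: 144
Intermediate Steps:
F(U) = -1 - U
(F(-3) - 14)**2 = ((-1 - 1*(-3)) - 14)**2 = ((-1 + 3) - 14)**2 = (2 - 14)**2 = (-12)**2 = 144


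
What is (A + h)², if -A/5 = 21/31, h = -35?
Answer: 1416100/961 ≈ 1473.6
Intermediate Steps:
A = -105/31 ≈ -3.3871
(A + h)² = (-105/31 - 35)² = (-1190/31)² = 1416100/961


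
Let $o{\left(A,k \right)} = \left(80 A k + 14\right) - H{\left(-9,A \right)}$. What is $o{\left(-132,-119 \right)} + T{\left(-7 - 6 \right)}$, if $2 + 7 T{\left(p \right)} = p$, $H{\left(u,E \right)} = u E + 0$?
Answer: $\frac{8788247}{7} \approx 1.2555 \cdot 10^{6}$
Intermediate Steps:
$H{\left(u,E \right)} = E u$ ($H{\left(u,E \right)} = E u + 0 = E u$)
$T{\left(p \right)} = - \frac{2}{7} + \frac{p}{7}$
$o{\left(A,k \right)} = 14 + 9 A + 80 A k$ ($o{\left(A,k \right)} = \left(80 A k + 14\right) - A \left(-9\right) = \left(80 A k + 14\right) - - 9 A = \left(14 + 80 A k\right) + 9 A = 14 + 9 A + 80 A k$)
$o{\left(-132,-119 \right)} + T{\left(-7 - 6 \right)} = \left(14 + 9 \left(-132\right) + 80 \left(-132\right) \left(-119\right)\right) + \left(- \frac{2}{7} + \frac{-7 - 6}{7}\right) = \left(14 - 1188 + 1256640\right) + \left(- \frac{2}{7} + \frac{-7 - 6}{7}\right) = 1255466 + \left(- \frac{2}{7} + \frac{1}{7} \left(-13\right)\right) = 1255466 - \frac{15}{7} = \frac{8788247}{7}$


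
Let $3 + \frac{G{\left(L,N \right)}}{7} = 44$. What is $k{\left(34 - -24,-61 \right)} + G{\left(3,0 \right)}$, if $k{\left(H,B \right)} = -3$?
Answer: $284$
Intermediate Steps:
$G{\left(L,N \right)} = 287$ ($G{\left(L,N \right)} = -21 + 7 \cdot 44 = -21 + 308 = 287$)
$k{\left(34 - -24,-61 \right)} + G{\left(3,0 \right)} = -3 + 287 = 284$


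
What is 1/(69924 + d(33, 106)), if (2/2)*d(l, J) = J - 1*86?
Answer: 1/69944 ≈ 1.4297e-5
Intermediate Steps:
d(l, J) = -86 + J (d(l, J) = J - 1*86 = J - 86 = -86 + J)
1/(69924 + d(33, 106)) = 1/(69924 + (-86 + 106)) = 1/(69924 + 20) = 1/69944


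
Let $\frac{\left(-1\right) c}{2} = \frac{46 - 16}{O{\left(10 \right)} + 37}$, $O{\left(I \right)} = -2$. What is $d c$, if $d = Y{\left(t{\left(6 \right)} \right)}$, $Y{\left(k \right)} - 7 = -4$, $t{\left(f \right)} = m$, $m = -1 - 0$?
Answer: $- \frac{36}{7} \approx -5.1429$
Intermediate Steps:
$m = -1$ ($m = -1 + 0 = -1$)
$t{\left(f \right)} = -1$
$Y{\left(k \right)} = 3$ ($Y{\left(k \right)} = 7 - 4 = 3$)
$d = 3$
$c = - \frac{12}{7}$ ($c = - 2 \frac{46 - 16}{-2 + 37} = - 2 \cdot \frac{30}{35} = - 2 \cdot 30 \cdot \frac{1}{35} = \left(-2\right) \frac{6}{7} = - \frac{12}{7} \approx -1.7143$)
$d c = 3 \left(- \frac{12}{7}\right) = - \frac{36}{7}$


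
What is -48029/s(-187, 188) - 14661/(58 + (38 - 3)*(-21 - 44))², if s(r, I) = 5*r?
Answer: 26228122394/510623135 ≈ 51.365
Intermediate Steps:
-48029/s(-187, 188) - 14661/(58 + (38 - 3)*(-21 - 44))² = -48029/(5*(-187)) - 14661/(58 + (38 - 3)*(-21 - 44))² = -48029/(-935) - 14661/(58 + 35*(-65))² = -48029*(-1/935) - 14661/(58 - 2275)² = 48029/935 - 14661/((-2217)²) = 48029/935 - 14661/4915089 = 48029/935 - 14661*1/4915089 = 48029/935 - 1629/546121 = 26228122394/510623135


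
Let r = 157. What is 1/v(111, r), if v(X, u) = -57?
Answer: -1/57 ≈ -0.017544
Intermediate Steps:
1/v(111, r) = 1/(-57) = -1/57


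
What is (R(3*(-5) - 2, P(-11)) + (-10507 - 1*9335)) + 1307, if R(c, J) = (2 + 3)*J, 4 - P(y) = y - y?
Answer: -18515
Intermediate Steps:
P(y) = 4 (P(y) = 4 - (y - y) = 4 - 1*0 = 4 + 0 = 4)
R(c, J) = 5*J
(R(3*(-5) - 2, P(-11)) + (-10507 - 1*9335)) + 1307 = (5*4 + (-10507 - 1*9335)) + 1307 = (20 + (-10507 - 9335)) + 1307 = (20 - 19842) + 1307 = -19822 + 1307 = -18515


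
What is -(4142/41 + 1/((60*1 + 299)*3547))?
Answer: -5274311007/52208293 ≈ -101.02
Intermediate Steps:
-(4142/41 + 1/((60*1 + 299)*3547)) = -(4142*(1/41) + (1/3547)/(60 + 299)) = -(4142/41 + (1/3547)/359) = -(4142/41 + (1/359)*(1/3547)) = -(4142/41 + 1/1273373) = -1*5274311007/52208293 = -5274311007/52208293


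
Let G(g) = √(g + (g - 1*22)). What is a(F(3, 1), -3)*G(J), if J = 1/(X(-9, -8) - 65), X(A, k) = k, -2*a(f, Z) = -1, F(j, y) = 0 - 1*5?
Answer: I*√29346/73 ≈ 2.3467*I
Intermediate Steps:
F(j, y) = -5 (F(j, y) = 0 - 5 = -5)
a(f, Z) = ½ (a(f, Z) = -½*(-1) = ½)
J = -1/73 (J = 1/(-8 - 65) = 1/(-73) = -1/73 ≈ -0.013699)
G(g) = √(-22 + 2*g) (G(g) = √(g + (g - 22)) = √(g + (-22 + g)) = √(-22 + 2*g))
a(F(3, 1), -3)*G(J) = √(-22 + 2*(-1/73))/2 = √(-22 - 2/73)/2 = √(-1608/73)/2 = (2*I*√29346/73)/2 = I*√29346/73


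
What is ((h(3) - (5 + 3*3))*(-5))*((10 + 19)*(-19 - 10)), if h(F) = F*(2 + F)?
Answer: 4205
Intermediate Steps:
((h(3) - (5 + 3*3))*(-5))*((10 + 19)*(-19 - 10)) = ((3*(2 + 3) - (5 + 3*3))*(-5))*((10 + 19)*(-19 - 10)) = ((3*5 - (5 + 9))*(-5))*(29*(-29)) = ((15 - 1*14)*(-5))*(-841) = ((15 - 14)*(-5))*(-841) = (1*(-5))*(-841) = -5*(-841) = 4205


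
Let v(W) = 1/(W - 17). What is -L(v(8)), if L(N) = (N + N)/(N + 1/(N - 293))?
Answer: -5276/2719 ≈ -1.9404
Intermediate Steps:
v(W) = 1/(-17 + W)
L(N) = 2*N/(N + 1/(-293 + N)) (L(N) = (2*N)/(N + 1/(-293 + N)) = 2*N/(N + 1/(-293 + N)))
-L(v(8)) = -2*(-293 + 1/(-17 + 8))/((-17 + 8)*(1 + (1/(-17 + 8))² - 293/(-17 + 8))) = -2*(-293 + 1/(-9))/((-9)*(1 + (1/(-9))² - 293/(-9))) = -2*(-1)*(-293 - ⅑)/(9*(1 + (-⅑)² - 293*(-⅑))) = -2*(-1)*(-2638)/(9*(1 + 1/81 + 293/9)*9) = -2*(-1)*(-2638)/(9*2719/81*9) = -2*(-1)*81*(-2638)/(9*2719*9) = -1*5276/2719 = -5276/2719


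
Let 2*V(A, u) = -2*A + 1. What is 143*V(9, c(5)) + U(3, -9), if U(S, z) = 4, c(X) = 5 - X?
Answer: -2423/2 ≈ -1211.5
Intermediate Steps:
V(A, u) = 1/2 - A (V(A, u) = (-2*A + 1)/2 = (1 - 2*A)/2 = 1/2 - A)
143*V(9, c(5)) + U(3, -9) = 143*(1/2 - 1*9) + 4 = 143*(1/2 - 9) + 4 = 143*(-17/2) + 4 = -2431/2 + 4 = -2423/2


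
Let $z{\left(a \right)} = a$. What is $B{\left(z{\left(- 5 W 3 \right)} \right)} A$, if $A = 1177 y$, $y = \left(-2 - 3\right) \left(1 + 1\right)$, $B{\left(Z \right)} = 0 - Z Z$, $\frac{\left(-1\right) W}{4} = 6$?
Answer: $1525392000$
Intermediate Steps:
$W = -24$ ($W = \left(-4\right) 6 = -24$)
$B{\left(Z \right)} = - Z^{2}$ ($B{\left(Z \right)} = 0 - Z^{2} = - Z^{2}$)
$y = -10$ ($y = \left(-5\right) 2 = -10$)
$A = -11770$ ($A = 1177 \left(-10\right) = -11770$)
$B{\left(z{\left(- 5 W 3 \right)} \right)} A = - \left(\left(-5\right) \left(-24\right) 3\right)^{2} \left(-11770\right) = - \left(120 \cdot 3\right)^{2} \left(-11770\right) = - 360^{2} \left(-11770\right) = \left(-1\right) 129600 \left(-11770\right) = \left(-129600\right) \left(-11770\right) = 1525392000$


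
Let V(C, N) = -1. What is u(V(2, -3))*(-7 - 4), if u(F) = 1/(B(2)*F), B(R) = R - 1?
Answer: 11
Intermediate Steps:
B(R) = -1 + R
u(F) = 1/F (u(F) = 1/((-1 + 2)*F) = 1/(1*F) = 1/F)
u(V(2, -3))*(-7 - 4) = (-7 - 4)/(-1) = -1*(-11) = 11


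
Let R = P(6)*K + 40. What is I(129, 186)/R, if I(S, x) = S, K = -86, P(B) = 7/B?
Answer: -387/181 ≈ -2.1381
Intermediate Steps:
R = -181/3 (R = (7/6)*(-86) + 40 = -301/3 + 40 = -181/3 ≈ -60.333)
I(129, 186)/R = 129/(-181/3) = 129*(-3/181) = -387/181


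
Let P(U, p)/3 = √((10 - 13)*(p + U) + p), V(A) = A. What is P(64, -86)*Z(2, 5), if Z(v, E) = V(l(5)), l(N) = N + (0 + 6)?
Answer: 66*I*√5 ≈ 147.58*I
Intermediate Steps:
l(N) = 6 + N (l(N) = N + 6 = 6 + N)
Z(v, E) = 11 (Z(v, E) = 6 + 5 = 11)
P(U, p) = 3*√(-3*U - 2*p) (P(U, p) = 3*√((10 - 13)*(p + U) + p) = 3*√(-3*(U + p) + p) = 3*√((-3*U - 3*p) + p) = 3*√(-3*U - 2*p))
P(64, -86)*Z(2, 5) = (3*√(-3*64 - 2*(-86)))*11 = (3*√(-192 + 172))*11 = (3*√(-20))*11 = (3*(2*I*√5))*11 = (6*I*√5)*11 = 66*I*√5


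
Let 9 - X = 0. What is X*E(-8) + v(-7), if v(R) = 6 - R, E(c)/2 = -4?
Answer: -59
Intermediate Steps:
X = 9 (X = 9 - 1*0 = 9 + 0 = 9)
E(c) = -8 (E(c) = 2*(-4) = -8)
X*E(-8) + v(-7) = 9*(-8) + (6 - 1*(-7)) = -72 + (6 + 7) = -72 + 13 = -59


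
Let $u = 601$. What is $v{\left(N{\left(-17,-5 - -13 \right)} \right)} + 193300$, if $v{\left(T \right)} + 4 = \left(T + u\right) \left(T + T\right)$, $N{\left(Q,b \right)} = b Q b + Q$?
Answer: $1307136$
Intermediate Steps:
$N{\left(Q,b \right)} = Q + Q b^{2}$ ($N{\left(Q,b \right)} = Q b b + Q = Q b^{2} + Q = Q + Q b^{2}$)
$v{\left(T \right)} = -4 + 2 T \left(601 + T\right)$ ($v{\left(T \right)} = -4 + \left(T + 601\right) \left(T + T\right) = -4 + \left(601 + T\right) 2 T = -4 + 2 T \left(601 + T\right)$)
$v{\left(N{\left(-17,-5 - -13 \right)} \right)} + 193300 = \left(-4 + 2 \left(- 17 \left(1 + \left(-5 - -13\right)^{2}\right)\right)^{2} + 1202 \left(- 17 \left(1 + \left(-5 - -13\right)^{2}\right)\right)\right) + 193300 = \left(-4 + 2 \left(- 17 \left(1 + \left(-5 + 13\right)^{2}\right)\right)^{2} + 1202 \left(- 17 \left(1 + \left(-5 + 13\right)^{2}\right)\right)\right) + 193300 = \left(-4 + 2 \left(- 17 \left(1 + 8^{2}\right)\right)^{2} + 1202 \left(- 17 \left(1 + 8^{2}\right)\right)\right) + 193300 = \left(-4 + 2 \left(- 17 \left(1 + 64\right)\right)^{2} + 1202 \left(- 17 \left(1 + 64\right)\right)\right) + 193300 = \left(-4 + 2 \left(\left(-17\right) 65\right)^{2} + 1202 \left(\left(-17\right) 65\right)\right) + 193300 = \left(-4 + 2 \left(-1105\right)^{2} + 1202 \left(-1105\right)\right) + 193300 = \left(-4 + 2 \cdot 1221025 - 1328210\right) + 193300 = \left(-4 + 2442050 - 1328210\right) + 193300 = 1113836 + 193300 = 1307136$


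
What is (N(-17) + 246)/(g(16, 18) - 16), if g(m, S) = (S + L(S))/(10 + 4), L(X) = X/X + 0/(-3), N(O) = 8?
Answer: -3556/205 ≈ -17.346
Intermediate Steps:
L(X) = 1 (L(X) = 1 + 0*(-1/3) = 1 + 0 = 1)
g(m, S) = 1/14 + S/14 (g(m, S) = (S + 1)/(10 + 4) = (1 + S)/14 = (1 + S)*(1/14) = 1/14 + S/14)
(N(-17) + 246)/(g(16, 18) - 16) = (8 + 246)/((1/14 + (1/14)*18) - 16) = 254/((1/14 + 9/7) - 16) = 254/(19/14 - 16) = 254/(-205/14) = 254*(-14/205) = -3556/205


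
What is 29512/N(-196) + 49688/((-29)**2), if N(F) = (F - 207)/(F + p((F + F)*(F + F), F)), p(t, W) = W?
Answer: 314493688/10933 ≈ 28766.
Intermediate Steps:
N(F) = (-207 + F)/(2*F) (N(F) = (F - 207)/(F + F) = (-207 + F)/((2*F)) = (-207 + F)*(1/(2*F)) = (-207 + F)/(2*F))
29512/N(-196) + 49688/((-29)**2) = 29512/(((1/2)*(-207 - 196)/(-196))) + 49688/((-29)**2) = 29512/(((1/2)*(-1/196)*(-403))) + 49688/841 = 29512/(403/392) + 49688*(1/841) = 29512*(392/403) + 49688/841 = 373184/13 + 49688/841 = 314493688/10933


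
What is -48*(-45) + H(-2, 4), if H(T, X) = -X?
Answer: 2156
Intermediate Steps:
-48*(-45) + H(-2, 4) = -48*(-45) - 1*4 = 2160 - 4 = 2156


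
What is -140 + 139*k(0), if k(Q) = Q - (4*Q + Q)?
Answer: -140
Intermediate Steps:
k(Q) = -4*Q (k(Q) = Q - 5*Q = -4*Q)
-140 + 139*k(0) = -140 + 139*(-4*0) = -140 + 139*0 = -140 + 0 = -140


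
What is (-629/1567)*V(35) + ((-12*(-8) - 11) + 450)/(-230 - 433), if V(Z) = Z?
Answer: -15434290/1038921 ≈ -14.856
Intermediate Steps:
(-629/1567)*V(35) + ((-12*(-8) - 11) + 450)/(-230 - 433) = -629/1567*35 + ((-12*(-8) - 11) + 450)/(-230 - 433) = -629*1/1567*35 + ((96 - 11) + 450)/(-663) = -629/1567*35 + (85 + 450)*(-1/663) = -22015/1567 + 535*(-1/663) = -22015/1567 - 535/663 = -15434290/1038921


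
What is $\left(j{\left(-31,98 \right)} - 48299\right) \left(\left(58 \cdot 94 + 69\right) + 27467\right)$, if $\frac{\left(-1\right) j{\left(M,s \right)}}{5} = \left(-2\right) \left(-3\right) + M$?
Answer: $-1589163912$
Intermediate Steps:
$j{\left(M,s \right)} = -30 - 5 M$ ($j{\left(M,s \right)} = - 5 \left(\left(-2\right) \left(-3\right) + M\right) = - 5 \left(6 + M\right) = -30 - 5 M$)
$\left(j{\left(-31,98 \right)} - 48299\right) \left(\left(58 \cdot 94 + 69\right) + 27467\right) = \left(\left(-30 - -155\right) - 48299\right) \left(\left(58 \cdot 94 + 69\right) + 27467\right) = \left(\left(-30 + 155\right) - 48299\right) \left(\left(5452 + 69\right) + 27467\right) = \left(125 - 48299\right) \left(5521 + 27467\right) = \left(-48174\right) 32988 = -1589163912$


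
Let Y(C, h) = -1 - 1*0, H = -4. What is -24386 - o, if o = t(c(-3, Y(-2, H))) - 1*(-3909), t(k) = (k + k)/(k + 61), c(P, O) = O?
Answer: -848849/30 ≈ -28295.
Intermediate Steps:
Y(C, h) = -1 (Y(C, h) = -1 + 0 = -1)
t(k) = 2*k/(61 + k) (t(k) = (2*k)/(61 + k) = 2*k/(61 + k))
o = 117269/30 (o = 2*(-1)/(61 - 1) - 1*(-3909) = 2*(-1)/60 + 3909 = 2*(-1)*(1/60) + 3909 = -1/30 + 3909 = 117269/30 ≈ 3909.0)
-24386 - o = -24386 - 1*117269/30 = -24386 - 117269/30 = -848849/30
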